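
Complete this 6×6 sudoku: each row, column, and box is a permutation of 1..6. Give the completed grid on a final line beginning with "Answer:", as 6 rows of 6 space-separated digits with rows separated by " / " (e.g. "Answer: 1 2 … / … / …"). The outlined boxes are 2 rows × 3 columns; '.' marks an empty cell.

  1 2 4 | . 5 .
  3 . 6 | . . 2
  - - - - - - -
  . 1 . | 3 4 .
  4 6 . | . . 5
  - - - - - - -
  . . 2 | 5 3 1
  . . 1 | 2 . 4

Step 1. [r4c4∈{1}] r4c4 has the single candidate 1 ⇒ r4c4=1.
Step 2. [r3c3∈{5}] r3c3's peers cover all but 5, so r3c3=5.
Step 3. [r6c1∈{5,6}] across col 1, 5 lands solely at r6c1, so r6c1=5.
Step 4. [r1c6∈{3,6}] across row 1, 3 lands solely at r1c6. So r1c6=3.
Step 5. [r6c2∈{3}] only 3 remains possible at r6c2. So r6c2=3.
Step 6. [r2c4∈{4}] r2c4's peers cover all but 4 ⇒ r2c4=4.
Step 7. [r5c2∈{4}] nothing but 4 survives at r5c2. So r5c2=4.
Step 8. [r6c5∈{6}] r6c5's peers cover all but 6. So r6c5=6.
Step 9. [r3c6∈{6}] nothing but 6 survives at r3c6, so r3c6=6.
Step 10. [r4c3∈{3}] r4c3 is down to just 3 ⇒ r4c3=3.
Step 11. [r5c1∈{6}] only 6 remains possible at r5c1 ⇒ r5c1=6.
Step 12. [r2c5∈{1}] r2c5's peers cover all but 1 ⇒ r2c5=1.
Step 13. [r2c2∈{5}] r2c2 has the single candidate 5 ⇒ r2c2=5.
Step 14. [r4c5∈{2}] r4c5 has the single candidate 2, so r4c5=2.
Step 15. [r1c4∈{6}] r1c4 is down to just 6. So r1c4=6.
Step 16. [r3c1∈{2}] r3c1 is down to just 2. So r3c1=2.

Answer: 1 2 4 6 5 3 / 3 5 6 4 1 2 / 2 1 5 3 4 6 / 4 6 3 1 2 5 / 6 4 2 5 3 1 / 5 3 1 2 6 4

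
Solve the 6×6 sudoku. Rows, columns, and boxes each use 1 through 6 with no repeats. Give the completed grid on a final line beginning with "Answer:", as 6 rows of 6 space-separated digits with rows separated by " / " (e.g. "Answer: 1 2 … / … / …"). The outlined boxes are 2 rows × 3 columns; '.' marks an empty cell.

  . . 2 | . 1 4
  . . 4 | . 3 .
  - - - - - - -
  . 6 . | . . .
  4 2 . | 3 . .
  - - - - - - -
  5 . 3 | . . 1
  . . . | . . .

Step 1. [r6c3∈{1,6}] 6 has one home in col 3: r6c3 ⇒ r6c3=6.
Step 2. [r3c4∈{1,2,4,5}] r3c4 is the only open cell in col 4 admitting 1 ⇒ r3c4=1.
Step 3. [r3c5∈{2,4,5}] row 3 places 4 nowhere but r3c5 ⇒ r3c5=4.
Step 4. [r6c1∈{1,2}] r6c1 is the only open cell in col 1 admitting 2. So r6c1=2.
Step 5. [r6c5∈{5}] only 5 remains possible at r6c5, so r6c5=5.
Step 6. [r3c3∈{5}] only 5 remains possible at r3c3, so r3c3=5.
Step 7. [r5c5∈{2,6}] in col 5, 2 fits only at r5c5 ⇒ r5c5=2.
Step 8. [r2c4∈{2,5,6}] 2 has one home in col 4: r2c4, so r2c4=2.
Step 9. [r1c4∈{5,6}] in col 4, 5 fits only at r1c4. So r1c4=5.
Step 10. [r6c2∈{1,4}] in row 6, 1 fits only at r6c2 ⇒ r6c2=1.
Step 11. [r1c1∈{3,6}] in row 1, 6 fits only at r1c1, so r1c1=6.
Step 12. [r5c4∈{4,6}] row 5 places 6 nowhere but r5c4 ⇒ r5c4=6.
Step 13. [r2c6∈{6}] only 6 remains possible at r2c6. So r2c6=6.
Step 14. [r3c6∈{2}] only 2 remains possible at r3c6 ⇒ r3c6=2.
Step 15. [r1c2∈{3}] only 3 remains possible at r1c2 ⇒ r1c2=3.
Step 16. [r2c2∈{5}] r2c2 is down to just 5 ⇒ r2c2=5.
Step 17. [r4c3∈{1}] r4c3's peers cover all but 1, so r4c3=1.
Step 18. [r4c6∈{5}] r4c6 is down to just 5, so r4c6=5.
Step 19. [r4c5∈{6}] r4c5 has the single candidate 6 ⇒ r4c5=6.
Step 20. [r5c2∈{4}] r5c2 has the single candidate 4. So r5c2=4.
Step 21. [r6c6∈{3}] r6c6's peers cover all but 3 ⇒ r6c6=3.
Step 22. [r3c1∈{3}] r3c1 has the single candidate 3 ⇒ r3c1=3.
Step 23. [r6c4∈{4}] nothing but 4 survives at r6c4. So r6c4=4.
Step 24. [r2c1∈{1}] r2c1 has the single candidate 1, so r2c1=1.

Answer: 6 3 2 5 1 4 / 1 5 4 2 3 6 / 3 6 5 1 4 2 / 4 2 1 3 6 5 / 5 4 3 6 2 1 / 2 1 6 4 5 3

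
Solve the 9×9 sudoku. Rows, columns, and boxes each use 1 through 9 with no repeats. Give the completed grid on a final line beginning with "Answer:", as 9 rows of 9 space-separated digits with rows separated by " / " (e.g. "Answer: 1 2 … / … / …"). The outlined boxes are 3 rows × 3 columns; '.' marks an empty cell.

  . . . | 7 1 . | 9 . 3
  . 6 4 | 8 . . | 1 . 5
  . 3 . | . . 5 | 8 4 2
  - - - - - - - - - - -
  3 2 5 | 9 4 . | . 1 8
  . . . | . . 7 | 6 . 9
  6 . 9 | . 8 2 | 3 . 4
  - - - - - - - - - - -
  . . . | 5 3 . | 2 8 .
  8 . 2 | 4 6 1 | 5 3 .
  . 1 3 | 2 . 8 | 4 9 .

Step 1. [r6c2∈{7}] r6c2's peers cover all but 7, so r6c2=7.
Step 2. [r7c6∈{9}] nothing but 9 survives at r7c6, so r7c6=9.
Step 3. [r9c5∈{7}] nothing but 7 survives at r9c5, so r9c5=7.
Step 4. [r1c3∈{8}] r1c3 is down to just 8, so r1c3=8.
Step 5. [r5c3∈{1}] nothing but 1 survives at r5c3, so r5c3=1.
Step 6. [r3c3∈{7}] r3c3 has the single candidate 7 ⇒ r3c3=7.
Step 7. [r3c5∈{9}] r3c5 is down to just 9, so r3c5=9.
Step 8. [r5c1∈{4}] r5c1 is down to just 4. So r5c1=4.
Step 9. [r1c1∈{2,5}] r1c1 is the only open cell in row 1 admitting 2 ⇒ r1c1=2.
Step 10. [r7c9∈{1,6,7}] in row 7, 1 fits only at r7c9, so r7c9=1.
Step 11. [r1c6∈{4,6}] across row 1, 4 lands solely at r1c6, so r1c6=4.
Step 12. [r5c8∈{2,5}] in row 5, 2 fits only at r5c8. So r5c8=2.
Step 13. [r8c2∈{9}] r8c2 is down to just 9. So r8c2=9.
Step 14. [r1c8∈{6}] r1c8's peers cover all but 6 ⇒ r1c8=6.
Step 15. [r2c1∈{9}] r2c1's peers cover all but 9. So r2c1=9.
Step 16. [r3c4∈{6}] nothing but 6 survives at r3c4, so r3c4=6.
Step 17. [r1c2∈{5}] r1c2 is down to just 5, so r1c2=5.
Step 18. [r8c9∈{7}] only 7 remains possible at r8c9 ⇒ r8c9=7.
Step 19. [r6c4∈{1}] r6c4 is down to just 1 ⇒ r6c4=1.
Step 20. [r7c1∈{7}] r7c1's peers cover all but 7. So r7c1=7.
Step 21. [r7c2∈{4}] r7c2 has the single candidate 4 ⇒ r7c2=4.
Step 22. [r2c5∈{2}] r2c5's peers cover all but 2. So r2c5=2.
Step 23. [r5c4∈{3}] r5c4's peers cover all but 3. So r5c4=3.
Step 24. [r5c5∈{5}] r5c5's peers cover all but 5, so r5c5=5.
Step 25. [r4c7∈{7}] r4c7 has the single candidate 7, so r4c7=7.
Step 26. [r7c3∈{6}] r7c3 has the single candidate 6. So r7c3=6.
Step 27. [r2c6∈{3}] r2c6's peers cover all but 3. So r2c6=3.
Step 28. [r6c8∈{5}] only 5 remains possible at r6c8 ⇒ r6c8=5.
Step 29. [r9c9∈{6}] r9c9 is down to just 6 ⇒ r9c9=6.
Step 30. [r5c2∈{8}] r5c2 has the single candidate 8. So r5c2=8.
Step 31. [r4c6∈{6}] only 6 remains possible at r4c6, so r4c6=6.
Step 32. [r3c1∈{1}] only 1 remains possible at r3c1. So r3c1=1.
Step 33. [r9c1∈{5}] nothing but 5 survives at r9c1 ⇒ r9c1=5.
Step 34. [r2c8∈{7}] only 7 remains possible at r2c8, so r2c8=7.

Answer: 2 5 8 7 1 4 9 6 3 / 9 6 4 8 2 3 1 7 5 / 1 3 7 6 9 5 8 4 2 / 3 2 5 9 4 6 7 1 8 / 4 8 1 3 5 7 6 2 9 / 6 7 9 1 8 2 3 5 4 / 7 4 6 5 3 9 2 8 1 / 8 9 2 4 6 1 5 3 7 / 5 1 3 2 7 8 4 9 6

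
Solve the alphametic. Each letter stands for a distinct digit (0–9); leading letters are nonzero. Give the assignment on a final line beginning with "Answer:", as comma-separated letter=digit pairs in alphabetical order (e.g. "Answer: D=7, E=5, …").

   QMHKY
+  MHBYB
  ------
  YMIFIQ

Step 1. [col 1: Y + B ≡ Q (mod 10)] Y=1 is one option consistent with column 1 (Y + B ≡ Q (mod 10), carry-in 0) — take it. So Y=1.
Step 2. [col 1: Y + B ≡ Q (mod 10)] column 1 (Y + B ≡ Q (mod 10), carry-in 0) doesn't pin B yet; pick B=8 and continue ⇒ B=8.
Step 3. [col 1: Y + B ≡ Q (mod 10)] in column 1 we have Y+B≡Q with carry-in 0; given Y=1, B=8 and digits 1,8 already taken and all letters distinct, that pins Q to 9. So Q=9.
Step 4. [col 2: K + Y ≡ I (mod 10)] column 2 (K + Y ≡ I (mod 10), carry-in 0) doesn't pin K yet; pick K=3 and continue. So K=3.
Step 5. [col 2: K + Y ≡ I (mod 10)] in column 2 we have K+Y≡I with carry-in 0; given K=3, Y=1 and digits 1,3,8,9 already taken and all letters distinct, that pins I to 4. So I=4.
Step 6. [col 3: H + B ≡ F (mod 10)] F=5 is one option consistent with column 3 (H + B ≡ F (mod 10), carry-in 0) — take it, so F=5.
Step 7. [col 3: H + B ≡ F (mod 10)] column 3 reads H+B+carry(0)=F with B=8, F=5; with digits 1,3,4,5,8,9 already taken and all letters distinct, the only value for H is 7 ⇒ H=7.
Step 8. [col 4: M + H ≡ I (mod 10)] in column 4 we have M+H≡I with carry-in 1; given H=7, I=4 and digits 1,3,4,5,7,8,9 already taken and all letters distinct, that pins M to 6 ⇒ M=6.

Answer: B=8, F=5, H=7, I=4, K=3, M=6, Q=9, Y=1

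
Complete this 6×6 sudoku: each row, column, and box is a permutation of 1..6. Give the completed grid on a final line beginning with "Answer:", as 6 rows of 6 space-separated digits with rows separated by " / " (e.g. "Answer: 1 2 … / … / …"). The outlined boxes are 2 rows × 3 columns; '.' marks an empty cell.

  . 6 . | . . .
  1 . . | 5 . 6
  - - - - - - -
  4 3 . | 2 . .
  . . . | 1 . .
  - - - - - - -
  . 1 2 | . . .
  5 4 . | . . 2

Step 1. [r3c6∈{5}] only 5 remains possible at r3c6 ⇒ r3c6=5.
Step 2. [r3c5∈{6}] r3c5's peers cover all but 6. So r3c5=6.
Step 3. [r1c6∈{1,3,4}] 1 has one home in col 6: r1c6 ⇒ r1c6=1.
Step 4. [r1c3∈{3,4,5}] across row 1, 5 lands solely at r1c3, so r1c3=5.
Step 5. [r2c2∈{2}] only 2 remains possible at r2c2 ⇒ r2c2=2.
Step 6. [r1c1∈{3}] only 3 remains possible at r1c1, so r1c1=3.
Step 7. [r2c5∈{3,4}] across row 2, 3 lands solely at r2c5, so r2c5=3.
Step 8. [r4c5∈{4}] only 4 remains possible at r4c5 ⇒ r4c5=4.
Step 9. [r5c1∈{6}] nothing but 6 survives at r5c1, so r5c1=6.
Step 10. [r5c6∈{3,4}] in col 6, 4 fits only at r5c6 ⇒ r5c6=4.
Step 11. [r6c3∈{3}] only 3 remains possible at r6c3 ⇒ r6c3=3.
Step 12. [r4c2∈{5}] r4c2's peers cover all but 5 ⇒ r4c2=5.
Step 13. [r2c3∈{4}] nothing but 4 survives at r2c3, so r2c3=4.
Step 14. [r3c3∈{1}] r3c3's peers cover all but 1, so r3c3=1.
Step 15. [r4c1∈{2}] only 2 remains possible at r4c1 ⇒ r4c1=2.
Step 16. [r1c5∈{2}] r1c5 is down to just 2 ⇒ r1c5=2.
Step 17. [r6c4∈{6}] r6c4 has the single candidate 6. So r6c4=6.
Step 18. [r4c3∈{6}] r4c3 is down to just 6 ⇒ r4c3=6.
Step 19. [r6c5∈{1}] only 1 remains possible at r6c5 ⇒ r6c5=1.
Step 20. [r1c4∈{4}] r1c4's peers cover all but 4, so r1c4=4.
Step 21. [r4c6∈{3}] nothing but 3 survives at r4c6, so r4c6=3.
Step 22. [r5c5∈{5}] nothing but 5 survives at r5c5, so r5c5=5.
Step 23. [r5c4∈{3}] r5c4 is down to just 3 ⇒ r5c4=3.

Answer: 3 6 5 4 2 1 / 1 2 4 5 3 6 / 4 3 1 2 6 5 / 2 5 6 1 4 3 / 6 1 2 3 5 4 / 5 4 3 6 1 2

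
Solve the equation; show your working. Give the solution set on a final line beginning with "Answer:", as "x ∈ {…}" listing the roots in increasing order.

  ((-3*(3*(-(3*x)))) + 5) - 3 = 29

Step 1. [((-3*(3*(-(3*x)))) + 5) - 3 = 29] the outer -3 inverts by adding 3 ⇒ sub: (-3*(3*(-(3*x)))) + 5 = 32.
Step 2. [(-3*(3*(-(3*x)))) + 5 = 32] +5 is outermost — subtract 5 both sides, so sub: -3*(3*(-(3*x))) = 27.
Step 3. [-3*(3*(-(3*x))) = 27] -3 out front; divide by -3 ⇒ div: 3*(-(3*x)) = -9.
Step 4. [3*(-(3*x)) = -9] 3 out front; divide by 3. So div: -(3*x) = -3.
Step 5. [-(3*x) = -3] flip signs both sides ⇒ neg: 3*x = 3.
Step 6. [3*x = 3] leading coefficient 3: divide by 3, so div: x = 1.

Answer: x ∈ {1}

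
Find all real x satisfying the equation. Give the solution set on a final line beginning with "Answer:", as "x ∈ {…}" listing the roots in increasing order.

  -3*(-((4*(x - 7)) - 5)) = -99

Step 1. [-3*(-((4*(x - 7)) - 5)) = -99] leading coefficient -3: divide by -3 ⇒ div: -((4*(x - 7)) - 5) = 33.
Step 2. [-((4*(x - 7)) - 5) = 33] leading − — multiply by −1. So neg: (4*(x - 7)) - 5 = -33.
Step 3. [(4*(x - 7)) - 5 = -33] add 5: x sits inside (… - 5). So sub: 4*(x - 7) = -28.
Step 4. [4*(x - 7) = -28] 4·(inner) — divide through by 4, so div: x - 7 = -7.
Step 5. [x - 7 = -7] add 7: x sits inside (… - 7). So sub: x = 0.

Answer: x ∈ {0}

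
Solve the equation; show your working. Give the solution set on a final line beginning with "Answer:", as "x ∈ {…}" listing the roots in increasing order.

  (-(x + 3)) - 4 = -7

Step 1. [(-(x + 3)) - 4 = -7] -4 is outermost — add 4 both sides ⇒ sub: -(x + 3) = -3.
Step 2. [-(x + 3) = -3] flip signs both sides, so neg: x + 3 = 3.
Step 3. [x + 3 = 3] subtract 3: x sits inside (… + 3). So sub: x = 0.

Answer: x ∈ {0}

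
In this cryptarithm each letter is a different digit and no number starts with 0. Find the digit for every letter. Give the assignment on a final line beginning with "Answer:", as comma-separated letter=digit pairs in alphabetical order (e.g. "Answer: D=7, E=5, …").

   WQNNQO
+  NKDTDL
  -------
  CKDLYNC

Step 1. [col 1: O + L ≡ C (mod 10)] C=1 is one option consistent with column 1 (O + L ≡ C (mod 10), carry-in 0) — take it, so C=1.
Step 2. [col 1: O + L ≡ C (mod 10)] no forcing yet in column 1 (carry-in 0); O=9 is free and consistent — try it. So O=9.
Step 3. [col 1: O + L ≡ C (mod 10)] in column 1 we have O+L≡C with carry-in 0; given O=9, C=1 and digits 1,9 already taken and all letters distinct, that pins L to 2, so L=2.
Step 4. [col 2: Q + D ≡ N (mod 10)] several values work for D in column 2 (Q + D ≡ N (mod 10), carry-in 1); try D=5. So D=5.
Step 5. [col 2: Q + D ≡ N (mod 10)] several values work for N in column 2 (Q + D ≡ N (mod 10), carry-in 1); try N=6. So N=6.
Step 6. [col 2: Q + D ≡ N (mod 10)] from column 2 (D=5, N=6, carry-in 1, digits 1,2,5,6,9 already taken and all letters distinct): Q must equal 0 ⇒ Q=0.
Step 7. [col 3: N + T ≡ Y (mod 10)] column 3 (N + T ≡ Y (mod 10), carry-in 0) doesn't pin Y yet; pick Y=3 and continue. So Y=3.
Step 8. [col 3: N + T ≡ Y (mod 10)] column 3 reads N+T+carry(0)=Y with N=6, Y=3; with digits 0,1,2,3,5,6,9 already taken and all letters distinct, the only value for T is 7. So T=7.
Step 9. [col 5: Q + K ≡ D (mod 10)] from column 5 (Q=0, D=5, carry-in 1, digits 0,1,2,3,5,6,7,9 already taken and all letters distinct): K must equal 4. So K=4.
Step 10. [col 6: W + N ≡ K (mod 10)] from column 6 (N=6, K=4, carry-in 0, digits 0,1,2,3,4,5,6,7,9 already taken and all letters distinct): W must equal 8 ⇒ W=8.

Answer: C=1, D=5, K=4, L=2, N=6, O=9, Q=0, T=7, W=8, Y=3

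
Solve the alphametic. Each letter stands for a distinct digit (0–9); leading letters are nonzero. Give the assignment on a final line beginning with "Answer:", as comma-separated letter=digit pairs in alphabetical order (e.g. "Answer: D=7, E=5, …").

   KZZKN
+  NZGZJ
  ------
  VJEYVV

Step 1. [col 1: N + J ≡ V (mod 10)] several values work for J in column 1 (N + J ≡ V (mod 10), carry-in 0); try J=3 ⇒ J=3.
Step 2. [col 1: N + J ≡ V (mod 10)] several values work for N in column 1 (N + J ≡ V (mod 10), carry-in 0); try N=8, so N=8.
Step 3. [col 1: N + J ≡ V (mod 10)] in column 1 we have N+J≡V with carry-in 0; given N=8, J=3 and digits 3,8 already taken and all letters distinct, that pins V to 1. So V=1.
Step 4. [col 2: K + Z ≡ V (mod 10)] column 2 (K + Z ≡ V (mod 10), carry-in 1) doesn't pin K yet; pick K=4 and continue ⇒ K=4.
Step 5. [col 2: K + Z ≡ V (mod 10)] column 2 reads K+Z+carry(1)=V with K=4, V=1; with digits 1,3,4,8 already taken and all letters distinct, the only value for Z is 6 ⇒ Z=6.
Step 6. [col 3: Z + G ≡ Y (mod 10)] column 3 (Z + G ≡ Y (mod 10), carry-in 1) doesn't pin G yet; pick G=0 and continue ⇒ G=0.
Step 7. [col 3: Z + G ≡ Y (mod 10)] column 3 reads Z+G+carry(1)=Y with Z=6, G=0; with digits 0,1,3,4,6,8 already taken and all letters distinct, the only value for Y is 7. So Y=7.
Step 8. [col 4: Z + Z ≡ E (mod 10)] column 4: given Z=6, carry-in 0, and digits 0,1,3,4,6,7,8 already taken and all letters distinct, Z+Z≡E (mod 10) forces E=2, so E=2.

Answer: E=2, G=0, J=3, K=4, N=8, V=1, Y=7, Z=6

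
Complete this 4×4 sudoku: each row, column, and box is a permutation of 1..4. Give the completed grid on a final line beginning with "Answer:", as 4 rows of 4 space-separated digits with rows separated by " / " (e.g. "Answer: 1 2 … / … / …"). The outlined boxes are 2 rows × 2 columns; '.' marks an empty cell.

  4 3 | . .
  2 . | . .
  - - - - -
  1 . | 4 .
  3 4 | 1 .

Step 1. [r3c4∈{2,3}] in row 3, 3 fits only at r3c4, so r3c4=3.
Step 2. [r1c4∈{1,2}] in row 1, 1 fits only at r1c4 ⇒ r1c4=1.
Step 3. [r2c3∈{3}] r2c3 has the single candidate 3, so r2c3=3.
Step 4. [r2c2∈{1}] r2c2's peers cover all but 1, so r2c2=1.
Step 5. [r1c3∈{2}] r1c3 is down to just 2 ⇒ r1c3=2.
Step 6. [r3c2∈{2}] nothing but 2 survives at r3c2 ⇒ r3c2=2.
Step 7. [r2c4∈{4}] only 4 remains possible at r2c4. So r2c4=4.
Step 8. [r4c4∈{2}] nothing but 2 survives at r4c4 ⇒ r4c4=2.

Answer: 4 3 2 1 / 2 1 3 4 / 1 2 4 3 / 3 4 1 2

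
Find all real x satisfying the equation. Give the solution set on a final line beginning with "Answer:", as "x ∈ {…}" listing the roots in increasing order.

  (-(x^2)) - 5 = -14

Step 1. [(-(x^2)) - 5 = -14] add 5: x sits inside (… - 5). So sub: -(x^2) = -9.
Step 2. [-(x^2) = -9] flip signs both sides, so neg: x^2 = 9.
Step 3. [x^2 = 9] LHS squared, RHS 9 ≥ 0: apply √ (±). So sqrt: x = 3 or -3.

Answer: x ∈ {-3, 3}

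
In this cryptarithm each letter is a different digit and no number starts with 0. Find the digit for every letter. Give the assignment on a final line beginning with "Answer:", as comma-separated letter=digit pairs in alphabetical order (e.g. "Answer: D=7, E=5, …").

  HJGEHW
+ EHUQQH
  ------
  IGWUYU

Step 1. [col 1: W + H ≡ U (mod 10)] column 1 (W + H ≡ U (mod 10), carry-in 0) doesn't pin U yet; pick U=0 and continue ⇒ U=0.
Step 2. [col 1: W + H ≡ U (mod 10)] column 1 (W + H ≡ U (mod 10), carry-in 0) doesn't pin H yet; pick H=7 and continue. So H=7.
Step 3. [col 1: W + H ≡ U (mod 10)] column 1: given H=7, U=0, carry-in 0, and digits 0,7 already taken and all letters distinct, W+H≡U (mod 10) forces W=3 ⇒ W=3.
Step 4. [col 2: H + Q ≡ Y (mod 10)] no forcing yet in column 2 (carry-in 1); Y=6 is free and consistent — try it. So Y=6.
Step 5. [col 2: H + Q ≡ Y (mod 10)] column 2: given H=7, Y=6, carry-in 1, and digits 0,3,6,7 already taken and all letters distinct, H+Q≡Y (mod 10) forces Q=8. So Q=8.
Step 6. [col 3: E + Q ≡ U (mod 10)] in column 3 we have E+Q≡U with carry-in 1; given Q=8, U=0 and digits 0,3,6,7,8 already taken and all letters distinct, that pins E to 1, so E=1.
Step 7. [col 4: G + U ≡ W (mod 10)] column 4 reads G+U+carry(1)=W with U=0, W=3; with digits 0,1,3,6,7,8 already taken and all letters distinct, the only value for G is 2, so G=2.
Step 8. [col 5: J + H ≡ G (mod 10)] column 5 reads J+H+carry(0)=G with H=7, G=2; with digits 0,1,2,3,6,7,8 already taken and all letters distinct, the only value for J is 5, so J=5.
Step 9. [col 6: H + E ≡ I (mod 10)] in column 6 we have H+E≡I with carry-in 1; given H=7, E=1 and digits 0,1,2,3,5,6,7,8 already taken and all letters distinct, that pins I to 9, so I=9.

Answer: E=1, G=2, H=7, I=9, J=5, Q=8, U=0, W=3, Y=6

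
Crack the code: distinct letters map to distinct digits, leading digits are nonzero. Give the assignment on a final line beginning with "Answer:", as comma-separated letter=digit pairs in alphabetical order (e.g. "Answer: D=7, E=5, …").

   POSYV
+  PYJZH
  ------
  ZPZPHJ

Step 1. [Z] Z is the leading digit of a 6-digit sum of two 5-digit numbers; the final carry is exactly 1. So Z=1.
Step 2. [col 1: V + H ≡ J (mod 10)] column 1 (V + H ≡ J (mod 10), carry-in 0) doesn't pin J yet; pick J=2 and continue, so J=2.
Step 3. [col 1: V + H ≡ J (mod 10)] no forcing yet in column 1 (carry-in 0); V=4 is free and consistent — try it. So V=4.
Step 4. [col 1: V + H ≡ J (mod 10)] column 1: given V=4, J=2, carry-in 0, and digits 1,2,4 already taken and all letters distinct, V+H≡J (mod 10) forces H=8. So H=8.
Step 5. [col 2: Y + Z ≡ H (mod 10)] from column 2 (Z=1, H=8, carry-in 1, digits 1,2,4,8 already taken and all letters distinct): Y must equal 6. So Y=6.
Step 6. [col 3: S + J ≡ P (mod 10)] several values work for S in column 3 (S + J ≡ P (mod 10), carry-in 0); try S=7, so S=7.
Step 7. [col 3: S + J ≡ P (mod 10)] from column 3 (S=7, J=2, carry-in 0, digits 1,2,4,6,7,8 already taken and all letters distinct): P must equal 9 ⇒ P=9.
Step 8. [col 4: O + Y ≡ Z (mod 10)] from column 4 (Y=6, Z=1, carry-in 0, digits 1,2,4,6,7,8,9 already taken and all letters distinct): O must equal 5, so O=5.

Answer: H=8, J=2, O=5, P=9, S=7, V=4, Y=6, Z=1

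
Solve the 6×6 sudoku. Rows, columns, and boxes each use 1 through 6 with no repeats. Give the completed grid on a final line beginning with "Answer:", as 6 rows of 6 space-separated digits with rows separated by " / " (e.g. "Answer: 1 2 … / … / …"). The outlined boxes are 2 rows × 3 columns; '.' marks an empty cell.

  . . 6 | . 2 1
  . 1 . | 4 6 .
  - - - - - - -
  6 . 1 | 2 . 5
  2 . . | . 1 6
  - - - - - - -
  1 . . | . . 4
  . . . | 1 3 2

Step 1. [r3c2∈{3,4}] in row 3, 3 fits only at r3c2, so r3c2=3.
Step 2. [r1c4∈{3,5}] across box 2, 5 lands solely at r1c4 ⇒ r1c4=5.
Step 3. [r5c3∈{2,3,5}] in row 5, 3 fits only at r5c3, so r5c3=3.
Step 4. [r6c2∈{4,5,6}] r6c2 is the only open cell in row 6 admitting 6 ⇒ r6c2=6.
Step 5. [r1c1∈{3,4}] 3 has one home in row 1: r1c1, so r1c1=3.
Step 6. [r6c1∈{4,5}] 4 has one home in col 1: r6c1 ⇒ r6c1=4.
Step 7. [r6c3∈{5}] r6c3 has the single candidate 5 ⇒ r6c3=5.
Step 8. [r4c2∈{4,5}] in row 4, 5 fits only at r4c2 ⇒ r4c2=5.
Step 9. [r5c2∈{2}] nothing but 2 survives at r5c2 ⇒ r5c2=2.
Step 10. [r1c2∈{4}] nothing but 4 survives at r1c2. So r1c2=4.
Step 11. [r2c3∈{2}] r2c3 is down to just 2, so r2c3=2.
Step 12. [r3c5∈{4}] r3c5 is down to just 4. So r3c5=4.
Step 13. [r2c1∈{5}] r2c1's peers cover all but 5. So r2c1=5.
Step 14. [r4c4∈{3}] r4c4's peers cover all but 3, so r4c4=3.
Step 15. [r5c4∈{6}] nothing but 6 survives at r5c4, so r5c4=6.
Step 16. [r5c5∈{5}] only 5 remains possible at r5c5, so r5c5=5.
Step 17. [r2c6∈{3}] r2c6 has the single candidate 3. So r2c6=3.
Step 18. [r4c3∈{4}] r4c3's peers cover all but 4 ⇒ r4c3=4.

Answer: 3 4 6 5 2 1 / 5 1 2 4 6 3 / 6 3 1 2 4 5 / 2 5 4 3 1 6 / 1 2 3 6 5 4 / 4 6 5 1 3 2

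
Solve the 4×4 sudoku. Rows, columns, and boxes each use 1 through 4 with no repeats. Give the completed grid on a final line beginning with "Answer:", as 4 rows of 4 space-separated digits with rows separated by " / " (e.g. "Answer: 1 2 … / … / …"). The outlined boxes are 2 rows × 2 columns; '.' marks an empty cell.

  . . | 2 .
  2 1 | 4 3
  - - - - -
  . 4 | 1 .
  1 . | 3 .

Step 1. [r4c2∈{2}] r4c2 is down to just 2 ⇒ r4c2=2.
Step 2. [r1c2∈{3}] r1c2's peers cover all but 3, so r1c2=3.
Step 3. [r1c4∈{1}] r1c4 is down to just 1 ⇒ r1c4=1.
Step 4. [r4c4∈{4}] r4c4 is down to just 4. So r4c4=4.
Step 5. [r3c1∈{3}] nothing but 3 survives at r3c1 ⇒ r3c1=3.
Step 6. [r1c1∈{4}] nothing but 4 survives at r1c1 ⇒ r1c1=4.
Step 7. [r3c4∈{2}] r3c4's peers cover all but 2 ⇒ r3c4=2.

Answer: 4 3 2 1 / 2 1 4 3 / 3 4 1 2 / 1 2 3 4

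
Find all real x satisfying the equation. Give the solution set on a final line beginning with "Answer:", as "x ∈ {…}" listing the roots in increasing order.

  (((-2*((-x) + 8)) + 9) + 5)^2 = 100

Step 1. [(((-2*((-x) + 8)) + 9) + 5)^2 = 100] LHS squared, RHS 100 ≥ 0: apply √ (±). So sqrt: ((-2*((-x) + 8)) + 9) + 5 = 10 or -10.
Step 2. [((-2*((-x) + 8)) + 9) + 5 = 10 or -10] +5 is outermost — subtract 5 both sides. So sub: (-2*((-x) + 8)) + 9 = 5 or -15.
Step 3. [(-2*((-x) + 8)) + 9 = 5 or -15] the outer +9 inverts by subtracting 9 ⇒ sub: -2*((-x) + 8) = -4 or -24.
Step 4. [-2*((-x) + 8) = -4 or -24] divide by the outer -2 ⇒ div: (-x) + 8 = 2 or 12.
Step 5. [(-x) + 8 = 2 or 12] +8 is outermost — subtract 8 both sides. So sub: -x = -6 or 4.
Step 6. [-x = -6 or 4] LHS negated; negate both sides, so neg: x = 6 or -4.

Answer: x ∈ {-4, 6}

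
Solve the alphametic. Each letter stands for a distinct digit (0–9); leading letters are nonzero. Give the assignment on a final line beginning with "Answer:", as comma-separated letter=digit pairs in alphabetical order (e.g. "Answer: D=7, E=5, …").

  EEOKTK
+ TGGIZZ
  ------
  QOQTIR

Step 1. [col 1: K + Z ≡ R (mod 10)] no forcing yet in column 1 (carry-in 0); R=9 is free and consistent — try it ⇒ R=9.
Step 2. [col 1: K + Z ≡ R (mod 10)] Z=7 is one option consistent with column 1 (K + Z ≡ R (mod 10), carry-in 0) — take it, so Z=7.
Step 3. [col 1: K + Z ≡ R (mod 10)] from column 1 (Z=7, R=9, carry-in 0, digits 7,9 already taken and all letters distinct): K must equal 2. So K=2.
Step 4. [col 2: T + Z ≡ I (mod 10)] several values work for I in column 2 (T + Z ≡ I (mod 10), carry-in 0); try I=0, so I=0.
Step 5. [col 2: T + Z ≡ I (mod 10)] from column 2 (Z=7, I=0, carry-in 0, digits 0,2,7,9 already taken and all letters distinct): T must equal 3, so T=3.
Step 6. [col 4: O + G ≡ Q (mod 10)] no forcing yet in column 4 (carry-in 0); O=8 is free and consistent — try it, so O=8.
Step 7. [col 4: O + G ≡ Q (mod 10)] column 4: given O=8, carry-in 0, and digits 0,2,3,7,8,9 already taken and all letters distinct, O+G≡Q (mod 10) forces G=6 ⇒ G=6.
Step 8. [col 4: O + G ≡ Q (mod 10)] column 4: given O=8, G=6, carry-in 0, and digits 0,2,3,6,7,8,9 already taken and all letters distinct, O+G≡Q (mod 10) forces Q=4 ⇒ Q=4.
Step 9. [col 5: E + G ≡ O (mod 10)] column 5 reads E+G+carry(1)=O with G=6, O=8; with digits 0,2,3,4,6,7,8,9 already taken and all letters distinct, the only value for E is 1, so E=1.

Answer: E=1, G=6, I=0, K=2, O=8, Q=4, R=9, T=3, Z=7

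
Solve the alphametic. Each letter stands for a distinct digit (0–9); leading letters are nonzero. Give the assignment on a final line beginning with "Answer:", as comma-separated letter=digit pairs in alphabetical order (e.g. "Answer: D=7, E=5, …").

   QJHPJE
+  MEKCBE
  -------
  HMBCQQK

Step 1. [col 1: E + E ≡ K (mod 10)] no forcing yet in column 1 (carry-in 0); K=6 is free and consistent — try it ⇒ K=6.
Step 2. [H] H is the leading digit of a 7-digit sum of two 6-digit numbers; the final carry is exactly 1. So H=1.
Step 3. [col 1: E + E ≡ K (mod 10)] no forcing yet in column 1 (carry-in 0); E=8 is free and consistent — try it, so E=8.
Step 4. [col 2: J + B ≡ Q (mod 10)] several values work for Q in column 2 (J + B ≡ Q (mod 10), carry-in 1); try Q=9 ⇒ Q=9.
Step 5. [col 2: J + B ≡ Q (mod 10)] several values work for B in column 2 (J + B ≡ Q (mod 10), carry-in 1); try B=3. So B=3.
Step 6. [col 2: J + B ≡ Q (mod 10)] in column 2 we have J+B≡Q with carry-in 1; given B=3, Q=9 and digits 1,3,6,8,9 already taken and all letters distinct, that pins J to 5, so J=5.
Step 7. [col 3: P + C ≡ Q (mod 10)] several values work for P in column 3 (P + C ≡ Q (mod 10), carry-in 0); try P=2. So P=2.
Step 8. [col 3: P + C ≡ Q (mod 10)] column 3 reads P+C+carry(0)=Q with P=2, Q=9; with digits 1,2,3,5,6,8,9 already taken and all letters distinct, the only value for C is 7. So C=7.
Step 9. [col 6: Q + M ≡ M (mod 10)] M=4 is one option consistent with column 6 (Q + M ≡ M (mod 10), carry-in 1) — take it ⇒ M=4.

Answer: B=3, C=7, E=8, H=1, J=5, K=6, M=4, P=2, Q=9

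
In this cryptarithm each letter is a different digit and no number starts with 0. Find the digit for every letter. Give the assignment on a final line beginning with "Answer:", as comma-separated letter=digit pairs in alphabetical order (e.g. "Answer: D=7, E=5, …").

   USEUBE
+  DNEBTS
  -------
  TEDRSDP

Step 1. [col 1: E + S ≡ P (mod 10)] column 1 (E + S ≡ P (mod 10), carry-in 0) doesn't pin E yet; pick E=6 and continue. So E=6.
Step 2. [col 1: E + S ≡ P (mod 10)] column 1 (E + S ≡ P (mod 10), carry-in 0) doesn't pin P yet; pick P=0 and continue. So P=0.
Step 3. [col 1: E + S ≡ P (mod 10)] in column 1 we have E+S≡P with carry-in 0; given E=6, P=0 and digits 0,6 already taken and all letters distinct, that pins S to 4 ⇒ S=4.
Step 4. [col 2: B + T ≡ D (mod 10)] several values work for T in column 2 (B + T ≡ D (mod 10), carry-in 1); try T=1, so T=1.
Step 5. [col 2: B + T ≡ D (mod 10)] several values work for B in column 2 (B + T ≡ D (mod 10), carry-in 1); try B=5, so B=5.
Step 6. [col 2: B + T ≡ D (mod 10)] column 2 reads B+T+carry(1)=D with B=5, T=1; with digits 0,1,4,5,6 already taken and all letters distinct, the only value for D is 7. So D=7.
Step 7. [col 3: U + B ≡ S (mod 10)] column 3: given B=5, S=4, carry-in 0, and digits 0,1,4,5,6,7 already taken and all letters distinct, U+B≡S (mod 10) forces U=9. So U=9.
Step 8. [col 4: E + E ≡ R (mod 10)] in column 4 we have E+E≡R with carry-in 1; given E=6 and digits 0,1,4,5,6,7,9 already taken and all letters distinct, that pins R to 3, so R=3.
Step 9. [col 5: S + N ≡ D (mod 10)] column 5: given S=4, D=7, carry-in 1, and digits 0,1,3,4,5,6,7,9 already taken and all letters distinct, S+N≡D (mod 10) forces N=2 ⇒ N=2.

Answer: B=5, D=7, E=6, N=2, P=0, R=3, S=4, T=1, U=9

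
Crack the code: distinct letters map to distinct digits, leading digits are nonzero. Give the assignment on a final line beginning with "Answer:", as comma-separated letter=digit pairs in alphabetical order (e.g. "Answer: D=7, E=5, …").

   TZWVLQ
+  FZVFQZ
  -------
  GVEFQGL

Step 1. [G] the sum has 7 digits but both addends have 6; that extra leading digit G is the final carry, namely 1. So G=1.
Step 2. [col 1: Q + Z ≡ L (mod 10)] several values work for L in column 1 (Q + Z ≡ L (mod 10), carry-in 0); try L=9 ⇒ L=9.
Step 3. [col 1: Q + Z ≡ L (mod 10)] Q=2 is one option consistent with column 1 (Q + Z ≡ L (mod 10), carry-in 0) — take it ⇒ Q=2.
Step 4. [col 1: Q + Z ≡ L (mod 10)] column 1 reads Q+Z+carry(0)=L with Q=2, L=9; with digits 1,2,9 already taken and all letters distinct, the only value for Z is 7, so Z=7.
Step 5. [col 3: V + F ≡ Q (mod 10)] V=5 is one option consistent with column 3 (V + F ≡ Q (mod 10), carry-in 1) — take it ⇒ V=5.
Step 6. [col 3: V + F ≡ Q (mod 10)] in column 3 we have V+F≡Q with carry-in 1; given V=5, Q=2 and digits 1,2,5,7,9 already taken and all letters distinct, that pins F to 6. So F=6.
Step 7. [col 4: W + V ≡ F (mod 10)] from column 4 (V=5, F=6, carry-in 1, digits 1,2,5,6,7,9 already taken and all letters distinct): W must equal 0 ⇒ W=0.
Step 8. [col 5: Z + Z ≡ E (mod 10)] in column 5 we have Z+Z≡E with carry-in 0; given Z=7 and digits 0,1,2,5,6,7,9 already taken and all letters distinct, that pins E to 4. So E=4.
Step 9. [col 6: T + F ≡ V (mod 10)] from column 6 (F=6, V=5, carry-in 1, digits 0,1,2,4,5,6,7,9 already taken and all letters distinct): T must equal 8. So T=8.

Answer: E=4, F=6, G=1, L=9, Q=2, T=8, V=5, W=0, Z=7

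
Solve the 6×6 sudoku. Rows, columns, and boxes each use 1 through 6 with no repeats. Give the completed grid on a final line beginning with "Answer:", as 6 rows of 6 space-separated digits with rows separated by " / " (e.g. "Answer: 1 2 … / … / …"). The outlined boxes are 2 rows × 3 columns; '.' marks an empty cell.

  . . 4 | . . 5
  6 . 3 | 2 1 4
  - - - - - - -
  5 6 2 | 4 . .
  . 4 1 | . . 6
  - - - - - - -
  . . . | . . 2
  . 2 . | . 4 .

Step 1. [r5c2∈{1,3,5}] across col 2, 3 lands solely at r5c2, so r5c2=3.
Step 2. [r6c1∈{1}] r6c1's peers cover all but 1 ⇒ r6c1=1.
Step 3. [r3c5∈{3}] nothing but 3 survives at r3c5 ⇒ r3c5=3.
Step 4. [r4c4∈{5}] nothing but 5 survives at r4c4. So r4c4=5.
Step 5. [r1c5∈{6}] r1c5 has the single candidate 6, so r1c5=6.
Step 6. [r6c3∈{5,6}] in row 6, 5 fits only at r6c3 ⇒ r6c3=5.
Step 7. [r6c4∈{3,6}] 6 has one home in row 6: r6c4. So r6c4=6.
Step 8. [r5c4∈{1}] only 1 remains possible at r5c4. So r5c4=1.
Step 9. [r5c1∈{4}] nothing but 4 survives at r5c1. So r5c1=4.
Step 10. [r1c4∈{3}] r1c4 has the single candidate 3 ⇒ r1c4=3.
Step 11. [r5c3∈{6}] r5c3 has the single candidate 6, so r5c3=6.
Step 12. [r1c1∈{2}] r1c1 is down to just 2, so r1c1=2.
Step 13. [r2c2∈{5}] r2c2 has the single candidate 5. So r2c2=5.
Step 14. [r4c1∈{3}] r4c1's peers cover all but 3 ⇒ r4c1=3.
Step 15. [r1c2∈{1}] r1c2's peers cover all but 1. So r1c2=1.
Step 16. [r3c6∈{1}] r3c6 has the single candidate 1. So r3c6=1.
Step 17. [r4c5∈{2}] r4c5 is down to just 2. So r4c5=2.
Step 18. [r5c5∈{5}] r5c5 is down to just 5, so r5c5=5.
Step 19. [r6c6∈{3}] nothing but 3 survives at r6c6. So r6c6=3.

Answer: 2 1 4 3 6 5 / 6 5 3 2 1 4 / 5 6 2 4 3 1 / 3 4 1 5 2 6 / 4 3 6 1 5 2 / 1 2 5 6 4 3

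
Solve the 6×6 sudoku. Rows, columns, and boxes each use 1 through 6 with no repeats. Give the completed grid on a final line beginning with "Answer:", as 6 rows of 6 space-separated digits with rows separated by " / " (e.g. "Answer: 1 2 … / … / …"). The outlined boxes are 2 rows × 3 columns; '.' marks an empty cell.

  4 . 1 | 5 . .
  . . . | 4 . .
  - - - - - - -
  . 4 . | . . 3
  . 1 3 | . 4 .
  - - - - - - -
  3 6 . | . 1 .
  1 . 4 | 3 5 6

Step 1. [r1c6∈{2}] r1c6 is down to just 2 ⇒ r1c6=2.
Step 2. [r3c5∈{2,6}] in col 5, 2 fits only at r3c5 ⇒ r3c5=2.
Step 3. [r2c2∈{2,3,5}] 5 has one home in col 2: r2c2 ⇒ r2c2=5.
Step 4. [r4c1∈{2,5,6}] across row 4, 2 lands solely at r4c1 ⇒ r4c1=2.
Step 5. [r2c1∈{6}] r2c1 has the single candidate 6 ⇒ r2c1=6.
Step 6. [r3c3∈{5,6}] in col 3, 6 fits only at r3c3, so r3c3=6.
Step 7. [r5c4∈{2}] r5c4 has the single candidate 2. So r5c4=2.
Step 8. [r1c5∈{3,6}] across row 1, 6 lands solely at r1c5, so r1c5=6.
Step 9. [r2c6∈{1}] nothing but 1 survives at r2c6 ⇒ r2c6=1.
Step 10. [r5c3∈{5}] nothing but 5 survives at r5c3, so r5c3=5.
Step 11. [r3c1∈{5}] only 5 remains possible at r3c1, so r3c1=5.
Step 12. [r2c3∈{2}] nothing but 2 survives at r2c3, so r2c3=2.
Step 13. [r2c5∈{3}] r2c5 has the single candidate 3. So r2c5=3.
Step 14. [r5c6∈{4}] r5c6 is down to just 4. So r5c6=4.
Step 15. [r4c6∈{5}] r4c6 is down to just 5 ⇒ r4c6=5.
Step 16. [r6c2∈{2}] only 2 remains possible at r6c2. So r6c2=2.
Step 17. [r4c4∈{6}] nothing but 6 survives at r4c4. So r4c4=6.
Step 18. [r3c4∈{1}] only 1 remains possible at r3c4. So r3c4=1.
Step 19. [r1c2∈{3}] r1c2 has the single candidate 3, so r1c2=3.

Answer: 4 3 1 5 6 2 / 6 5 2 4 3 1 / 5 4 6 1 2 3 / 2 1 3 6 4 5 / 3 6 5 2 1 4 / 1 2 4 3 5 6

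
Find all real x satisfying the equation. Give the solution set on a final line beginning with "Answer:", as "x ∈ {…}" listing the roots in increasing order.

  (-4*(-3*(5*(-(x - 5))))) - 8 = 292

Step 1. [(-4*(-3*(5*(-(x - 5))))) - 8 = 292] 8 comes off first (add 8), so sub: -4*(-3*(5*(-(x - 5)))) = 300.
Step 2. [-4*(-3*(5*(-(x - 5)))) = 300] -4 out front; divide by -4 ⇒ div: -3*(5*(-(x - 5))) = -75.
Step 3. [-3*(5*(-(x - 5))) = -75] -3·(inner) — divide through by -3. So div: 5*(-(x - 5)) = 25.
Step 4. [5*(-(x - 5)) = 25] leading coefficient 5: divide by 5 ⇒ div: -(x - 5) = 5.
Step 5. [-(x - 5) = 5] LHS negated; negate both sides ⇒ neg: x - 5 = -5.
Step 6. [x - 5 = -5] 5 comes off first (add 5), so sub: x = 0.

Answer: x ∈ {0}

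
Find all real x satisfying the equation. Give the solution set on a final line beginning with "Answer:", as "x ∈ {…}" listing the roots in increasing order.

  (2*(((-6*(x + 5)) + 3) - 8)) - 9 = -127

Step 1. [(2*(((-6*(x + 5)) + 3) - 8)) - 9 = -127] -9 is outermost — add 9 both sides ⇒ sub: 2*(((-6*(x + 5)) + 3) - 8) = -118.
Step 2. [2*(((-6*(x + 5)) + 3) - 8) = -118] 2 out front; divide by 2 ⇒ div: ((-6*(x + 5)) + 3) - 8 = -59.
Step 3. [((-6*(x + 5)) + 3) - 8 = -59] 8 comes off first (add 8) ⇒ sub: (-6*(x + 5)) + 3 = -51.
Step 4. [(-6*(x + 5)) + 3 = -51] the outer +3 inverts by subtracting 3. So sub: -6*(x + 5) = -54.
Step 5. [-6*(x + 5) = -54] -6·(inner) — divide through by -6, so div: x + 5 = 9.
Step 6. [x + 5 = 9] peel the +5: subtract 5 from each side. So sub: x = 4.

Answer: x ∈ {4}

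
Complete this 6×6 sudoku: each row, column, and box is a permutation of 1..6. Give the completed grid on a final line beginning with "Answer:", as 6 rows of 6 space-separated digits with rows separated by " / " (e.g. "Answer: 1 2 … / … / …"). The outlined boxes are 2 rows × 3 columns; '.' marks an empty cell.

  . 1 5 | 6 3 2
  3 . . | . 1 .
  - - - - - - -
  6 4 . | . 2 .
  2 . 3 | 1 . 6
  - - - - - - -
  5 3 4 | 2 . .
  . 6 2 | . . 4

Step 1. [r6c4∈{3,5}] row 6 places 3 nowhere but r6c4. So r6c4=3.
Step 2. [r3c4∈{5}] r3c4 has the single candidate 5. So r3c4=5.
Step 3. [r6c1∈{1}] r6c1 has the single candidate 1, so r6c1=1.
Step 4. [r2c6∈{5}] r2c6 is down to just 5, so r2c6=5.
Step 5. [r2c4∈{4}] r2c4 is down to just 4, so r2c4=4.
Step 6. [r6c5∈{5}] nothing but 5 survives at r6c5. So r6c5=5.
Step 7. [r3c3∈{1}] r3c3's peers cover all but 1 ⇒ r3c3=1.
Step 8. [r2c3∈{6}] only 6 remains possible at r2c3. So r2c3=6.
Step 9. [r1c1∈{4}] r1c1's peers cover all but 4 ⇒ r1c1=4.
Step 10. [r2c2∈{2}] nothing but 2 survives at r2c2, so r2c2=2.
Step 11. [r5c5∈{6}] r5c5 is down to just 6, so r5c5=6.
Step 12. [r5c6∈{1}] r5c6 is down to just 1. So r5c6=1.
Step 13. [r4c2∈{5}] r4c2 is down to just 5, so r4c2=5.
Step 14. [r3c6∈{3}] only 3 remains possible at r3c6 ⇒ r3c6=3.
Step 15. [r4c5∈{4}] r4c5 is down to just 4 ⇒ r4c5=4.

Answer: 4 1 5 6 3 2 / 3 2 6 4 1 5 / 6 4 1 5 2 3 / 2 5 3 1 4 6 / 5 3 4 2 6 1 / 1 6 2 3 5 4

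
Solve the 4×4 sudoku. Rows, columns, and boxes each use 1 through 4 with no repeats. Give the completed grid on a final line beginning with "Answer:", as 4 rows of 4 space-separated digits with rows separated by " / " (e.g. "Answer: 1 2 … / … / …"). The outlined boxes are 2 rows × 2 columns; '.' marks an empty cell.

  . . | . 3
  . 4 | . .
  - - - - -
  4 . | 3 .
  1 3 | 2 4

Step 1. [r2c3∈{1}] r2c3 is down to just 1 ⇒ r2c3=1.
Step 2. [r1c1∈{2}] r1c1's peers cover all but 2. So r1c1=2.
Step 3. [r3c2∈{2}] r3c2 has the single candidate 2 ⇒ r3c2=2.
Step 4. [r2c1∈{3}] nothing but 3 survives at r2c1. So r2c1=3.
Step 5. [r1c3∈{4}] nothing but 4 survives at r1c3, so r1c3=4.
Step 6. [r1c2∈{1}] r1c2 has the single candidate 1 ⇒ r1c2=1.
Step 7. [r3c4∈{1}] r3c4's peers cover all but 1. So r3c4=1.
Step 8. [r2c4∈{2}] r2c4 has the single candidate 2. So r2c4=2.

Answer: 2 1 4 3 / 3 4 1 2 / 4 2 3 1 / 1 3 2 4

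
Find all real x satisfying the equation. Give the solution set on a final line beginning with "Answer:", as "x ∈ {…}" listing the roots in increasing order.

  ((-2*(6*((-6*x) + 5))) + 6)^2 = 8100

Step 1. [((-2*(6*((-6*x) + 5))) + 6)^2 = 8100] 8100 ≥ 0, LHS is (·)² — take ±√ ⇒ sqrt: (-2*(6*((-6*x) + 5))) + 6 = 90 or -90.
Step 2. [(-2*(6*((-6*x) + 5))) + 6 = 90 or -90] -2 divides every term; factor it out. So factor: (6*((-6*x) + 5)) - 3 = -45 or 45.
Step 3. [(6*((-6*x) + 5)) - 3 = -45 or 45] add 3: x sits inside (… - 3). So sub: 6*((-6*x) + 5) = -42 or 48.
Step 4. [6*((-6*x) + 5) = -42 or 48] LHS = 6·(…); ÷6 both sides ⇒ div: (-6*x) + 5 = -7 or 8.
Step 5. [(-6*x) + 5 = -7 or 8] subtract 5: x sits inside (… + 5), so sub: -6*x = -12 or 3.
Step 6. [-6*x = -12 or 3] LHS = -6·(…); ÷-6 both sides ⇒ div: x = 2 or -1/2.

Answer: x ∈ {-1/2, 2}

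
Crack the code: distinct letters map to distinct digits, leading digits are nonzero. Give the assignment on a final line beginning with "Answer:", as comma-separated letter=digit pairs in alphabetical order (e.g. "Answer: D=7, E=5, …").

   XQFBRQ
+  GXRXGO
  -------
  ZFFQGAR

Step 1. [col 1: Q + O ≡ R (mod 10)] R=3 is one option consistent with column 1 (Q + O ≡ R (mod 10), carry-in 0) — take it, so R=3.
Step 2. [col 1: Q + O ≡ R (mod 10)] no forcing yet in column 1 (carry-in 0); O=4 is free and consistent — try it ⇒ O=4.
Step 3. [Z] the sum has 7 digits but both addends have 6; that extra leading digit Z is the final carry, namely 1, so Z=1.
Step 4. [col 1: Q + O ≡ R (mod 10)] column 1: given O=4, R=3, carry-in 0, and digits 1,3,4 already taken and all letters distinct, Q+O≡R (mod 10) forces Q=9. So Q=9.
Step 5. [col 2: R + G ≡ A (mod 10)] no forcing yet in column 2 (carry-in 1); G=8 is free and consistent — try it, so G=8.
Step 6. [col 2: R + G ≡ A (mod 10)] from column 2 (R=3, G=8, carry-in 1, digits 1,3,4,8,9 already taken and all letters distinct): A must equal 2 ⇒ A=2.
Step 7. [col 3: B + X ≡ G (mod 10)] column 3 (B + X ≡ G (mod 10), carry-in 1) doesn't pin B yet; pick B=0 and continue, so B=0.
Step 8. [col 3: B + X ≡ G (mod 10)] from column 3 (B=0, G=8, carry-in 1, digits 0,1,2,3,4,8,9 already taken and all letters distinct): X must equal 7. So X=7.
Step 9. [col 4: F + R ≡ Q (mod 10)] in column 4 we have F+R≡Q with carry-in 0; given R=3, Q=9 and digits 0,1,2,3,4,7,8,9 already taken and all letters distinct, that pins F to 6 ⇒ F=6.

Answer: A=2, B=0, F=6, G=8, O=4, Q=9, R=3, X=7, Z=1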